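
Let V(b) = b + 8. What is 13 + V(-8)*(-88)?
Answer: 13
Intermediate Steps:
V(b) = 8 + b
13 + V(-8)*(-88) = 13 + (8 - 8)*(-88) = 13 + 0*(-88) = 13 + 0 = 13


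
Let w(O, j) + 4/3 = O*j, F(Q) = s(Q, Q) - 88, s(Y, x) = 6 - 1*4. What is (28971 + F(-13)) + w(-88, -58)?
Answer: 101963/3 ≈ 33988.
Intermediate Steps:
s(Y, x) = 2 (s(Y, x) = 6 - 4 = 2)
F(Q) = -86 (F(Q) = 2 - 88 = -86)
w(O, j) = -4/3 + O*j
(28971 + F(-13)) + w(-88, -58) = (28971 - 86) + (-4/3 - 88*(-58)) = 28885 + (-4/3 + 5104) = 28885 + 15308/3 = 101963/3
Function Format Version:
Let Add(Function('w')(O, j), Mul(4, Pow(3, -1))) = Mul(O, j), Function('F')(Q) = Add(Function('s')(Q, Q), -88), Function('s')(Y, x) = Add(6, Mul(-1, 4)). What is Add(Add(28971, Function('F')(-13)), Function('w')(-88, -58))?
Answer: Rational(101963, 3) ≈ 33988.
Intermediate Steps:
Function('s')(Y, x) = 2 (Function('s')(Y, x) = Add(6, -4) = 2)
Function('F')(Q) = -86 (Function('F')(Q) = Add(2, -88) = -86)
Function('w')(O, j) = Add(Rational(-4, 3), Mul(O, j))
Add(Add(28971, Function('F')(-13)), Function('w')(-88, -58)) = Add(Add(28971, -86), Add(Rational(-4, 3), Mul(-88, -58))) = Add(28885, Add(Rational(-4, 3), 5104)) = Add(28885, Rational(15308, 3)) = Rational(101963, 3)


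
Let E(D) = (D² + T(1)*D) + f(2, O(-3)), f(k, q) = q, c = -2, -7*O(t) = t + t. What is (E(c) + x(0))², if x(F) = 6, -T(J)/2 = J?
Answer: 10816/49 ≈ 220.73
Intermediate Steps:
O(t) = -2*t/7 (O(t) = -(t + t)/7 = -2*t/7)
T(J) = -2*J
E(D) = 6/7 + D² - 2*D (E(D) = (D² + (-2*1)*D) - 2/7*(-3) = (D² - 2*D) + 6/7 = 6/7 + D² - 2*D)
(E(c) + x(0))² = ((6/7 + (-2)² - 2*(-2)) + 6)² = ((6/7 + 4 + 4) + 6)² = (62/7 + 6)² = (104/7)² = 10816/49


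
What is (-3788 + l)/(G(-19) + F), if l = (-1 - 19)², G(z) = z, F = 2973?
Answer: -242/211 ≈ -1.1469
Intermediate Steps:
l = 400 (l = (-20)² = 400)
(-3788 + l)/(G(-19) + F) = (-3788 + 400)/(-19 + 2973) = -3388/2954 = -3388*1/2954 = -242/211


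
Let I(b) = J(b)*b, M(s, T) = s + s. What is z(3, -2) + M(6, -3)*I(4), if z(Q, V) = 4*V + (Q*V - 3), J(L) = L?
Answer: 175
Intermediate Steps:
M(s, T) = 2*s
z(Q, V) = -3 + 4*V + Q*V (z(Q, V) = 4*V + (-3 + Q*V) = -3 + 4*V + Q*V)
I(b) = b² (I(b) = b*b = b²)
z(3, -2) + M(6, -3)*I(4) = (-3 + 4*(-2) + 3*(-2)) + (2*6)*4² = (-3 - 8 - 6) + 12*16 = -17 + 192 = 175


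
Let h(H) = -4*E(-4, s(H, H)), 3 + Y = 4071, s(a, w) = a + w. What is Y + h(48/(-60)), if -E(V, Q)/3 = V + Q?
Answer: 20004/5 ≈ 4000.8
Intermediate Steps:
Y = 4068 (Y = -3 + 4071 = 4068)
E(V, Q) = -3*Q - 3*V (E(V, Q) = -3*(V + Q) = -3*(Q + V) = -3*Q - 3*V)
h(H) = -48 + 24*H (h(H) = -4*(-3*(H + H) - 3*(-4)) = -4*(-6*H + 12) = -4*(12 - 6*H) = -48 + 24*H)
Y + h(48/(-60)) = 4068 + (-48 + 24*(48/(-60))) = 4068 + (-48 + 24*(48*(-1/60))) = 4068 + (-48 + 24*(-⅘)) = 4068 + (-48 - 96/5) = 4068 - 336/5 = 20004/5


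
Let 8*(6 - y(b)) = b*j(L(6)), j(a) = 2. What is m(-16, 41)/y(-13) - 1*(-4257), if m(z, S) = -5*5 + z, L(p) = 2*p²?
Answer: 157345/37 ≈ 4252.6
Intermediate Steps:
y(b) = 6 - b/4 (y(b) = 6 - b*2/8 = 6 - b/4)
m(z, S) = -25 + z
m(-16, 41)/y(-13) - 1*(-4257) = (-25 - 16)/(6 - ¼*(-13)) - 1*(-4257) = -41/(6 + 13/4) + 4257 = -41/37/4 + 4257 = -41*4/37 + 4257 = -164/37 + 4257 = 157345/37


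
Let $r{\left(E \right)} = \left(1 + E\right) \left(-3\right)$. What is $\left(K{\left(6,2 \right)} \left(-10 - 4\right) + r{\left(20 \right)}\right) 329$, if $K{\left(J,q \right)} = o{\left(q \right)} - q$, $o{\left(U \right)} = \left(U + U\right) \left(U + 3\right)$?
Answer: $-103635$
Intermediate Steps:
$r{\left(E \right)} = -3 - 3 E$
$o{\left(U \right)} = 2 U \left(3 + U\right)$
$K{\left(J,q \right)} = - q + 2 q \left(3 + q\right)$ ($K{\left(J,q \right)} = 2 q \left(3 + q\right) - q = - q + 2 q \left(3 + q\right)$)
$\left(K{\left(6,2 \right)} \left(-10 - 4\right) + r{\left(20 \right)}\right) 329 = \left(2 \left(5 + 2 \cdot 2\right) \left(-10 - 4\right) - 63\right) 329 = \left(2 \left(5 + 4\right) \left(-14\right) - 63\right) 329 = \left(2 \cdot 9 \left(-14\right) - 63\right) 329 = \left(18 \left(-14\right) - 63\right) 329 = \left(-252 - 63\right) 329 = \left(-315\right) 329 = -103635$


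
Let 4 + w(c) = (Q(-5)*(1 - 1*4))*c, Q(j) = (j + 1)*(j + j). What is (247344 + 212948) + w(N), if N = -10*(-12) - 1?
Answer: 446008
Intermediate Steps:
N = 119 (N = 120 - 1 = 119)
Q(j) = 2*j*(1 + j) (Q(j) = (1 + j)*(2*j) = 2*j*(1 + j))
w(c) = -4 - 120*c (w(c) = -4 + ((2*(-5)*(1 - 5))*(1 - 1*4))*c = -4 + ((2*(-5)*(-4))*(1 - 4))*c = -4 + (40*(-3))*c = -4 - 120*c)
(247344 + 212948) + w(N) = (247344 + 212948) + (-4 - 120*119) = 460292 + (-4 - 14280) = 460292 - 14284 = 446008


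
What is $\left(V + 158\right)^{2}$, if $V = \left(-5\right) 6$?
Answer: $16384$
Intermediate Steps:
$V = -30$
$\left(V + 158\right)^{2} = \left(-30 + 158\right)^{2} = 128^{2} = 16384$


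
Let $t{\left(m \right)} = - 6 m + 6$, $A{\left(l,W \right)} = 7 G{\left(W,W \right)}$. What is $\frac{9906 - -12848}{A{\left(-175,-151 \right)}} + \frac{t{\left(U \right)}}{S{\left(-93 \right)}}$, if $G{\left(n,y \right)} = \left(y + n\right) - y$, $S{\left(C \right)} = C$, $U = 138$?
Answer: $- \frac{415756}{32767} \approx -12.688$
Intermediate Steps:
$G{\left(n,y \right)} = n$ ($G{\left(n,y \right)} = \left(n + y\right) - y = n$)
$A{\left(l,W \right)} = 7 W$
$t{\left(m \right)} = 6 - 6 m$
$\frac{9906 - -12848}{A{\left(-175,-151 \right)}} + \frac{t{\left(U \right)}}{S{\left(-93 \right)}} = \frac{9906 - -12848}{7 \left(-151\right)} + \frac{6 - 828}{-93} = \frac{9906 + 12848}{-1057} + \left(6 - 828\right) \left(- \frac{1}{93}\right) = 22754 \left(- \frac{1}{1057}\right) - - \frac{274}{31} = - \frac{22754}{1057} + \frac{274}{31} = - \frac{415756}{32767}$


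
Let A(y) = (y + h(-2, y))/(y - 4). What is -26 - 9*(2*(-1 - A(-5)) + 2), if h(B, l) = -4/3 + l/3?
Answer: -10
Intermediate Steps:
h(B, l) = -4/3 + l/3 (h(B, l) = -4*⅓ + l*(⅓) = -4/3 + l/3)
A(y) = (-4/3 + 4*y/3)/(-4 + y) (A(y) = (y + (-4/3 + y/3))/(y - 4) = (-4/3 + 4*y/3)/(-4 + y))
-26 - 9*(2*(-1 - A(-5)) + 2) = -26 - 9*(2*(-1 - 4*(-1 - 5)/(3*(-4 - 5))) + 2) = -26 - 9*(2*(-1 - 4*(-6)/(3*(-9))) + 2) = -26 - 9*(2*(-1 - 4*(-1)*(-6)/(3*9)) + 2) = -26 - 9*(2*(-1 - 1*8/9) + 2) = -26 - 9*(2*(-1 - 8/9) + 2) = -26 - 9*(2*(-17/9) + 2) = -26 - 9*(-34/9 + 2) = -26 - 9*(-16/9) = -26 + 16 = -10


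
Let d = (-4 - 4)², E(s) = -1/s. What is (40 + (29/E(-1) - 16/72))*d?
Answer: 39616/9 ≈ 4401.8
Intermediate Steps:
d = 64 (d = (-8)² = 64)
(40 + (29/E(-1) - 16/72))*d = (40 + (29/((-1/(-1))) - 16/72))*64 = (40 + (29/((-1*(-1))) - 16*1/72))*64 = (40 + (29/1 - 2/9))*64 = (40 + (29*1 - 2/9))*64 = (40 + (29 - 2/9))*64 = (40 + 259/9)*64 = (619/9)*64 = 39616/9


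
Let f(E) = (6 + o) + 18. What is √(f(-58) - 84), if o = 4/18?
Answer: I*√538/3 ≈ 7.7316*I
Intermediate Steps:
o = 2/9 (o = 4*(1/18) = 2/9 ≈ 0.22222)
f(E) = 218/9 (f(E) = (6 + 2/9) + 18 = 56/9 + 18 = 218/9)
√(f(-58) - 84) = √(218/9 - 84) = √(-538/9) = I*√538/3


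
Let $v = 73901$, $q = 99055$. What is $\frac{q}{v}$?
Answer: $\frac{99055}{73901} \approx 1.3404$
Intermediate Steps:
$\frac{q}{v} = \frac{99055}{73901}$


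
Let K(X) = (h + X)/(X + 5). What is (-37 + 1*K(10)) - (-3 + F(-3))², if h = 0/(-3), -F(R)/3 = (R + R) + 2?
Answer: -352/3 ≈ -117.33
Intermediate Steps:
F(R) = -6 - 6*R (F(R) = -3*((R + R) + 2) = -3*(2*R + 2) = -3*(2 + 2*R) = -6 - 6*R)
h = 0 (h = 0*(-⅓) = 0)
K(X) = X/(5 + X) (K(X) = (0 + X)/(X + 5) = X/(5 + X))
(-37 + 1*K(10)) - (-3 + F(-3))² = (-37 + 1*(10/(5 + 10))) - (-3 + (-6 - 6*(-3)))² = (-37 + 1*(10/15)) - (-3 + (-6 + 18))² = (-37 + 1*(10*(1/15))) - (-3 + 12)² = (-37 + 1*(⅔)) - 1*9² = (-37 + ⅔) - 1*81 = -109/3 - 81 = -352/3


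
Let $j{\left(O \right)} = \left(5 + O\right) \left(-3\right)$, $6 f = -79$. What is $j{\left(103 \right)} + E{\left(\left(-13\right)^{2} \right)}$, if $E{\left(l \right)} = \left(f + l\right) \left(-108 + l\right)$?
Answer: $\frac{55091}{6} \approx 9181.8$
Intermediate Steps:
$f = - \frac{79}{6}$ ($f = \frac{1}{6} \left(-79\right) = - \frac{79}{6} \approx -13.167$)
$j{\left(O \right)} = -15 - 3 O$
$E{\left(l \right)} = \left(-108 + l\right) \left(- \frac{79}{6} + l\right)$ ($E{\left(l \right)} = \left(- \frac{79}{6} + l\right) \left(-108 + l\right) = \left(-108 + l\right) \left(- \frac{79}{6} + l\right)$)
$j{\left(103 \right)} + E{\left(\left(-13\right)^{2} \right)} = \left(-15 - 309\right) + \left(1422 + \left(\left(-13\right)^{2}\right)^{2} - \frac{727 \left(-13\right)^{2}}{6}\right) = \left(-15 - 309\right) + \left(1422 + 169^{2} - \frac{122863}{6}\right) = -324 + \left(1422 + 28561 - \frac{122863}{6}\right) = -324 + \frac{57035}{6} = \frac{55091}{6}$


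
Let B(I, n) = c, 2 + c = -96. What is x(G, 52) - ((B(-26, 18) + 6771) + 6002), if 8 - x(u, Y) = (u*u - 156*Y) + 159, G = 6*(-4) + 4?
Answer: -5114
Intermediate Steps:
c = -98 (c = -2 - 96 = -98)
B(I, n) = -98
G = -20 (G = -24 + 4 = -20)
x(u, Y) = -151 - u**2 + 156*Y (x(u, Y) = 8 - ((u*u - 156*Y) + 159) = 8 - ((u**2 - 156*Y) + 159) = 8 - (159 + u**2 - 156*Y) = 8 + (-159 - u**2 + 156*Y) = -151 - u**2 + 156*Y)
x(G, 52) - ((B(-26, 18) + 6771) + 6002) = (-151 - 1*(-20)**2 + 156*52) - ((-98 + 6771) + 6002) = (-151 - 1*400 + 8112) - (6673 + 6002) = (-151 - 400 + 8112) - 1*12675 = 7561 - 12675 = -5114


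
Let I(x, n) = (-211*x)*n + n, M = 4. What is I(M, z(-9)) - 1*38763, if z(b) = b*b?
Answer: -107046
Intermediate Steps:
z(b) = b²
I(x, n) = n - 211*n*x (I(x, n) = -211*n*x + n = n - 211*n*x)
I(M, z(-9)) - 1*38763 = (-9)²*(1 - 211*4) - 1*38763 = 81*(1 - 844) - 38763 = 81*(-843) - 38763 = -68283 - 38763 = -107046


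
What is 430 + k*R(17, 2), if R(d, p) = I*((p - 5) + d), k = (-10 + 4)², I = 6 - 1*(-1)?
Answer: 3958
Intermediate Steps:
I = 7 (I = 6 + 1 = 7)
k = 36 (k = (-6)² = 36)
R(d, p) = -35 + 7*d + 7*p (R(d, p) = 7*((p - 5) + d) = 7*((-5 + p) + d) = 7*(-5 + d + p) = -35 + 7*d + 7*p)
430 + k*R(17, 2) = 430 + 36*(-35 + 7*17 + 7*2) = 430 + 36*(-35 + 119 + 14) = 430 + 36*98 = 430 + 3528 = 3958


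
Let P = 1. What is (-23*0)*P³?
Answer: 0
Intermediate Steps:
(-23*0)*P³ = -23*0*1³ = 0*1 = 0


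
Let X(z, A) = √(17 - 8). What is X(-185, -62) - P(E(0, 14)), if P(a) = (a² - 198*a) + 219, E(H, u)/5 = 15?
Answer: 9009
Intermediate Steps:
E(H, u) = 75 (E(H, u) = 5*15 = 75)
X(z, A) = 3 (X(z, A) = √9 = 3)
P(a) = 219 + a² - 198*a
X(-185, -62) - P(E(0, 14)) = 3 - (219 + 75² - 198*75) = 3 - (219 + 5625 - 14850) = 3 - 1*(-9006) = 3 + 9006 = 9009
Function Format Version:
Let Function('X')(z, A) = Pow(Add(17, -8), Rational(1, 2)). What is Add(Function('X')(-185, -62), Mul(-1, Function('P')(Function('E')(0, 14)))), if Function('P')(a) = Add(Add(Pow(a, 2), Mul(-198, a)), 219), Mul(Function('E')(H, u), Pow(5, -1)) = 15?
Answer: 9009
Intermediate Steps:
Function('E')(H, u) = 75 (Function('E')(H, u) = Mul(5, 15) = 75)
Function('X')(z, A) = 3 (Function('X')(z, A) = Pow(9, Rational(1, 2)) = 3)
Function('P')(a) = Add(219, Pow(a, 2), Mul(-198, a))
Add(Function('X')(-185, -62), Mul(-1, Function('P')(Function('E')(0, 14)))) = Add(3, Mul(-1, Add(219, Pow(75, 2), Mul(-198, 75)))) = Add(3, Mul(-1, Add(219, 5625, -14850))) = Add(3, Mul(-1, -9006)) = Add(3, 9006) = 9009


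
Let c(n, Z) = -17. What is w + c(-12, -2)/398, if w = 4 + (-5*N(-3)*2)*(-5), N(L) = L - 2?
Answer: -97925/398 ≈ -246.04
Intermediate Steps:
N(L) = -2 + L
w = -246 (w = 4 + (-5*(-2 - 3)*2)*(-5) = 4 + (-5*(-5)*2)*(-5) = 4 + (25*2)*(-5) = 4 + 50*(-5) = 4 - 250 = -246)
w + c(-12, -2)/398 = -246 - 17/398 = -97925/398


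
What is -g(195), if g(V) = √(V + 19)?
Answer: -√214 ≈ -14.629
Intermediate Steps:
g(V) = √(19 + V)
-g(195) = -√(19 + 195) = -√214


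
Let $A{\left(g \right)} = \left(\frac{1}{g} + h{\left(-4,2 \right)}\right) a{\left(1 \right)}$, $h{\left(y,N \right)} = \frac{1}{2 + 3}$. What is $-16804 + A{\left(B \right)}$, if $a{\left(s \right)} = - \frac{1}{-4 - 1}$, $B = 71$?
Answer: $- \frac{29827024}{1775} \approx -16804.0$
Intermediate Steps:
$h{\left(y,N \right)} = \frac{1}{5}$
$a{\left(s \right)} = \frac{1}{5}$ ($a{\left(s \right)} = - \frac{1}{-5} = \left(-1\right) \left(- \frac{1}{5}\right) = \frac{1}{5}$)
$A{\left(g \right)} = \frac{1}{25} + \frac{1}{5 g}$ ($A{\left(g \right)} = \left(\frac{1}{g} + \frac{1}{5}\right) \frac{1}{5} = \left(\frac{1}{5} + \frac{1}{g}\right) \frac{1}{5} = \frac{1}{25} + \frac{1}{5 g}$)
$-16804 + A{\left(B \right)} = -16804 + \frac{5 + 71}{25 \cdot 71} = -16804 + \frac{1}{25} \cdot \frac{1}{71} \cdot 76 = -16804 + \frac{76}{1775} = - \frac{29827024}{1775}$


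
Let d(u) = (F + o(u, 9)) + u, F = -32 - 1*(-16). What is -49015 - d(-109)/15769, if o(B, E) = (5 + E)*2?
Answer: -772917438/15769 ≈ -49015.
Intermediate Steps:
o(B, E) = 10 + 2*E
F = -16 (F = -32 + 16 = -16)
d(u) = 12 + u (d(u) = (-16 + (10 + 2*9)) + u = (-16 + (10 + 18)) + u = (-16 + 28) + u = 12 + u)
-49015 - d(-109)/15769 = -49015 - (12 - 109)/15769 = -49015 - (-97)/15769 = -49015 - 1*(-97/15769) = -49015 + 97/15769 = -772917438/15769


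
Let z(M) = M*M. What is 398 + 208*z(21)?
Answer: 92126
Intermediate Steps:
z(M) = M²
398 + 208*z(21) = 398 + 208*21² = 398 + 208*441 = 398 + 91728 = 92126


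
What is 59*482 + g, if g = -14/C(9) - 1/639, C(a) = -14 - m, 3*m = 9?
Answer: 308930923/10863 ≈ 28439.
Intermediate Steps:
m = 3 (m = (1/3)*9 = 3)
C(a) = -17 (C(a) = -14 - 1*3 = -14 - 3 = -17)
g = 8929/10863 (g = -14/(-17) - 1/639 = -14*(-1/17) - 1*1/639 = 14/17 - 1/639 = 8929/10863 ≈ 0.82196)
59*482 + g = 59*482 + 8929/10863 = 28438 + 8929/10863 = 308930923/10863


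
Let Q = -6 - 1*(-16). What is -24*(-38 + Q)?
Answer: 672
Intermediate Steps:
Q = 10 (Q = -6 + 16 = 10)
-24*(-38 + Q) = -24*(-38 + 10) = -24*(-28) = 672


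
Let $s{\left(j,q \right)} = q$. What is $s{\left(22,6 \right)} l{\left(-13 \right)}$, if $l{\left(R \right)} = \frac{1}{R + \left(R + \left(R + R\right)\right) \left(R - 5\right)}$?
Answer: $\frac{6}{689} \approx 0.0087083$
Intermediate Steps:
$l{\left(R \right)} = \frac{1}{R + 3 R \left(-5 + R\right)}$ ($l{\left(R \right)} = \frac{1}{R + \left(R + 2 R\right) \left(-5 + R\right)} = \frac{1}{R + 3 R \left(-5 + R\right)}$)
$s{\left(22,6 \right)} l{\left(-13 \right)} = 6 \frac{1}{\left(-13\right) \left(-14 + 3 \left(-13\right)\right)} = 6 \left(- \frac{1}{13 \left(-14 - 39\right)}\right) = 6 \left(- \frac{1}{13 \left(-53\right)}\right) = 6 \left(\left(- \frac{1}{13}\right) \left(- \frac{1}{53}\right)\right) = 6 \cdot \frac{1}{689} = \frac{6}{689}$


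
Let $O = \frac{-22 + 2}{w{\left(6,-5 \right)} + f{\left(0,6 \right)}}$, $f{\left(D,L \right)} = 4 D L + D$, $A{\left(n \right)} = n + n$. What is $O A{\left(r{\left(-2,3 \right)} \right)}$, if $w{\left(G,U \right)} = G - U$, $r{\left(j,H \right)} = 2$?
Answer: $- \frac{80}{11} \approx -7.2727$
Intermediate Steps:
$A{\left(n \right)} = 2 n$
$f{\left(D,L \right)} = D + 4 D L$ ($f{\left(D,L \right)} = 4 D L + D = D + 4 D L$)
$O = - \frac{20}{11}$ ($O = \frac{-22 + 2}{\left(6 - -5\right) + 0 \left(1 + 4 \cdot 6\right)} = - \frac{20}{\left(6 + 5\right) + 0 \left(1 + 24\right)} = - \frac{20}{11 + 0 \cdot 25} = - \frac{20}{11 + 0} = - \frac{20}{11} \approx -1.8182$)
$O A{\left(r{\left(-2,3 \right)} \right)} = - \frac{20 \cdot 2 \cdot 2}{11} = \left(- \frac{20}{11}\right) 4 = - \frac{80}{11}$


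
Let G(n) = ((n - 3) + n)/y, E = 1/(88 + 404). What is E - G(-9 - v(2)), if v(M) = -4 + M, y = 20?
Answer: 524/615 ≈ 0.85203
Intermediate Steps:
E = 1/492 ≈ 0.0020325
G(n) = -3/20 + n/10 (G(n) = ((n - 3) + n)/20 = ((-3 + n) + n)*(1/20) = (-3 + 2*n)*(1/20) = -3/20 + n/10)
E - G(-9 - v(2)) = 1/492 - (-3/20 + (-9 - (-4 + 2))/10) = 1/492 - (-3/20 + (-9 - 1*(-2))/10) = 1/492 - (-3/20 + (-9 + 2)/10) = 1/492 - (-3/20 + (1/10)*(-7)) = 1/492 - (-3/20 - 7/10) = 1/492 - 1*(-17/20) = 1/492 + 17/20 = 524/615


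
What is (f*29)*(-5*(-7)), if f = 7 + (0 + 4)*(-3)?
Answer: -5075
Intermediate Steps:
f = -5 (f = 7 + 4*(-3) = 7 - 12 = -5)
(f*29)*(-5*(-7)) = (-5*29)*(-5*(-7)) = -145*35 = -5075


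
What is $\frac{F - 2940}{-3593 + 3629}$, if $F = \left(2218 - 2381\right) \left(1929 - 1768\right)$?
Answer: $- \frac{29183}{36} \approx -810.64$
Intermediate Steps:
$F = -26243$ ($F = \left(-163\right) 161 = -26243$)
$\frac{F - 2940}{-3593 + 3629} = \frac{-26243 - 2940}{-3593 + 3629} = - \frac{29183}{36}$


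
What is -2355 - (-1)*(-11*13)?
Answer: -2498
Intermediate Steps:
-2355 - (-1)*(-11*13) = -2355 - (-1)*(-143) = -2355 - 1*143 = -2355 - 143 = -2498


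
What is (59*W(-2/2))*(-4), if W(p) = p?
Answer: 236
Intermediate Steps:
(59*W(-2/2))*(-4) = (59*(-2/2))*(-4) = (59*(-2*½))*(-4) = (59*(-1))*(-4) = -59*(-4) = 236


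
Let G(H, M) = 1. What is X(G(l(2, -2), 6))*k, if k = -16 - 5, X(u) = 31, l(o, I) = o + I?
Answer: -651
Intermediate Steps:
l(o, I) = I + o
k = -21
X(G(l(2, -2), 6))*k = 31*(-21) = -651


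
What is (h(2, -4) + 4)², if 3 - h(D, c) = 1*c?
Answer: 121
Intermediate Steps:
h(D, c) = 3 - c
(h(2, -4) + 4)² = ((3 - 1*(-4)) + 4)² = ((3 + 4) + 4)² = (7 + 4)² = 11² = 121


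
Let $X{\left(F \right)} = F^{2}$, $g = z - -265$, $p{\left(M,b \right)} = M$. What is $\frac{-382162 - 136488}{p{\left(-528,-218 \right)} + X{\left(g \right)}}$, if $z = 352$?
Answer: $- \frac{518650}{380161} \approx -1.3643$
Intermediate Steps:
$g = 617$ ($g = 352 - -265 = 352 + 265 = 617$)
$\frac{-382162 - 136488}{p{\left(-528,-218 \right)} + X{\left(g \right)}} = \frac{-382162 - 136488}{-528 + 617^{2}} = - \frac{518650}{-528 + 380689} = - \frac{518650}{380161}$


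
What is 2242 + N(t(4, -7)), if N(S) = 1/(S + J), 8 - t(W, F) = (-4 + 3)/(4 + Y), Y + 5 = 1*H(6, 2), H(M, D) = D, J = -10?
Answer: 2241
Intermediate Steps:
Y = -3 (Y = -5 + 1*2 = -5 + 2 = -3)
t(W, F) = 9 (t(W, F) = 8 - (-4 + 3)/(4 - 3) = 8 - (-1)/1 = 8 - (-1) = 8 - 1*(-1) = 8 + 1 = 9)
N(S) = 1/(-10 + S) (N(S) = 1/(S - 10) = 1/(-10 + S))
2242 + N(t(4, -7)) = 2242 + 1/(-10 + 9) = 2242 + 1/(-1) = 2242 - 1 = 2241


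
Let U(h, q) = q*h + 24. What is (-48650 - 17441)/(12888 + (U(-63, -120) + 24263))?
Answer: -66091/44735 ≈ -1.4774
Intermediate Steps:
U(h, q) = 24 + h*q (U(h, q) = h*q + 24 = 24 + h*q)
(-48650 - 17441)/(12888 + (U(-63, -120) + 24263)) = (-48650 - 17441)/(12888 + ((24 - 63*(-120)) + 24263)) = -66091/(12888 + ((24 + 7560) + 24263)) = -66091/(12888 + (7584 + 24263)) = -66091/(12888 + 31847) = -66091/44735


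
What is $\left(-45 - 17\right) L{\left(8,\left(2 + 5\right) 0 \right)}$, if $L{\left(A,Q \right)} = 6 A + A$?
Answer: $-3472$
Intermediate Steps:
$L{\left(A,Q \right)} = 7 A$
$\left(-45 - 17\right) L{\left(8,\left(2 + 5\right) 0 \right)} = \left(-45 - 17\right) 7 \cdot 8 = \left(-62\right) 56 = -3472$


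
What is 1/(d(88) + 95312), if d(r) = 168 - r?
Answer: 1/95392 ≈ 1.0483e-5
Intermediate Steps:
1/(d(88) + 95312) = 1/((168 - 1*88) + 95312) = 1/((168 - 88) + 95312) = 1/(80 + 95312) = 1/95392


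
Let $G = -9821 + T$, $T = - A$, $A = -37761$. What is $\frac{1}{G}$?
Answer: $\frac{1}{27940} \approx 3.5791 \cdot 10^{-5}$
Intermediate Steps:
$T = 37761$ ($T = \left(-1\right) \left(-37761\right) = 37761$)
$G = 27940$ ($G = -9821 + 37761 = 27940$)
$\frac{1}{G} = \frac{1}{27940}$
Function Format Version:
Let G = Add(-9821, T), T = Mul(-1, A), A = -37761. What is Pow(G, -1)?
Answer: Rational(1, 27940) ≈ 3.5791e-5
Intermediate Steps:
T = 37761 (T = Mul(-1, -37761) = 37761)
G = 27940 (G = Add(-9821, 37761) = 27940)
Pow(G, -1) = Pow(27940, -1) = Rational(1, 27940)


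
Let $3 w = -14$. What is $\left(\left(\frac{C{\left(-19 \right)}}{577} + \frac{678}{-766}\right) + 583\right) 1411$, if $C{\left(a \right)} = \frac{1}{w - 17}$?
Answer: $\frac{11798413166011}{14364415} \approx 8.2136 \cdot 10^{5}$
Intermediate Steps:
$w = - \frac{14}{3}$ ($w = \frac{1}{3} \left(-14\right) = - \frac{14}{3} \approx -4.6667$)
$C{\left(a \right)} = - \frac{3}{65}$ ($C{\left(a \right)} = \frac{1}{- \frac{14}{3} - 17} = \frac{1}{- \frac{65}{3}} = - \frac{3}{65}$)
$\left(\left(\frac{C{\left(-19 \right)}}{577} + \frac{678}{-766}\right) + 583\right) 1411 = \left(\left(- \frac{3}{65 \cdot 577} + \frac{678}{-766}\right) + 583\right) 1411 = \left(\left(\left(- \frac{3}{65}\right) \frac{1}{577} + 678 \left(- \frac{1}{766}\right)\right) + 583\right) 1411 = \left(\left(- \frac{3}{37505} - \frac{339}{383}\right) + 583\right) 1411 = \left(- \frac{12715344}{14364415} + 583\right) 1411 = \frac{8361738601}{14364415} \cdot 1411 = \frac{11798413166011}{14364415}$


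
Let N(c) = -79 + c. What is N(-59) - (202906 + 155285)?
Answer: -358329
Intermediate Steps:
N(-59) - (202906 + 155285) = (-79 - 59) - (202906 + 155285) = -138 - 1*358191 = -138 - 358191 = -358329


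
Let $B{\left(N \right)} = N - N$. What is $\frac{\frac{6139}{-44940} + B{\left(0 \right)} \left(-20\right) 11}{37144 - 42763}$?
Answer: $\frac{877}{36073980} \approx 2.4311 \cdot 10^{-5}$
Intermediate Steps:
$B{\left(N \right)} = 0$
$\frac{\frac{6139}{-44940} + B{\left(0 \right)} \left(-20\right) 11}{37144 - 42763} = \frac{\frac{6139}{-44940} + 0 \left(-20\right) 11}{37144 - 42763} = \frac{6139 \left(- \frac{1}{44940}\right) + 0 \cdot 11}{-5619} = \left(- \frac{877}{6420} + 0\right) \left(- \frac{1}{5619}\right) = \left(- \frac{877}{6420}\right) \left(- \frac{1}{5619}\right) = \frac{877}{36073980}$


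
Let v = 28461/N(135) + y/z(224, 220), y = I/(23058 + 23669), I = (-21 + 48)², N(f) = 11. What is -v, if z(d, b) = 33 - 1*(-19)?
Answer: -69154659663/26727844 ≈ -2587.4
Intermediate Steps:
I = 729 (I = 27² = 729)
z(d, b) = 52 (z(d, b) = 33 + 19 = 52)
y = 729/46727 (y = 729/(23058 + 23669) = 729/46727 ≈ 0.015601)
v = 69154659663/26727844 (v = 28461/11 + (729/46727)/52 = 28461*(1/11) + (729/46727)*(1/52) = 28461/11 + 729/2429804 = 69154659663/26727844 ≈ 2587.4)
-v = -1*69154659663/26727844 = -69154659663/26727844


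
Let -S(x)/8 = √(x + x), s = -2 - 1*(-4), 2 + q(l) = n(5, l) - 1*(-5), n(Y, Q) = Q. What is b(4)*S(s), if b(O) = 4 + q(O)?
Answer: -176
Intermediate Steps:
q(l) = 3 + l (q(l) = -2 + (l - 1*(-5)) = -2 + (l + 5) = -2 + (5 + l) = 3 + l)
s = 2 (s = -2 + 4 = 2)
b(O) = 7 + O (b(O) = 4 + (3 + O) = 7 + O)
S(x) = -8*√2*√x (S(x) = -8*√(x + x) = -8*√2*√x)
b(4)*S(s) = (7 + 4)*(-8*√2*√2) = 11*(-16) = -176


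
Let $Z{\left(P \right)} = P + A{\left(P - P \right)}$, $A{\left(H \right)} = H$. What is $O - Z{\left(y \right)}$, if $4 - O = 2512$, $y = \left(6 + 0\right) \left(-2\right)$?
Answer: $-2496$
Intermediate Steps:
$y = -12$ ($y = 6 \left(-2\right) = -12$)
$Z{\left(P \right)} = P$ ($Z{\left(P \right)} = P + \left(P - P\right) = P + 0 = P$)
$O = -2508$ ($O = 4 - 2512 = -2508$)
$O - Z{\left(y \right)} = -2508 - -12 = -2508 + 12 = -2496$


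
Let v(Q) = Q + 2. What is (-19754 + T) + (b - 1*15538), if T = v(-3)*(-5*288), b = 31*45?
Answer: -32457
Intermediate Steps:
v(Q) = 2 + Q
b = 1395
T = 1440 (T = (2 - 3)*(-5*288) = -1*(-1440) = 1440)
(-19754 + T) + (b - 1*15538) = (-19754 + 1440) + (1395 - 1*15538) = -18314 + (1395 - 15538) = -18314 - 14143 = -32457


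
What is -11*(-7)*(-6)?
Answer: -462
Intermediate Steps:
-11*(-7)*(-6) = 77*(-6) = -462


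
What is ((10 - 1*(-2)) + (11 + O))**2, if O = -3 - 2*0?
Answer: 400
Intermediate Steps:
O = -3 (O = -3 + 0 = -3)
((10 - 1*(-2)) + (11 + O))**2 = ((10 - 1*(-2)) + (11 - 3))**2 = ((10 + 2) + 8)**2 = (12 + 8)**2 = 20**2 = 400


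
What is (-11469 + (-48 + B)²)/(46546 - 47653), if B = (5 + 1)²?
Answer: 3775/369 ≈ 10.230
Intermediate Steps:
B = 36 (B = 6² = 36)
(-11469 + (-48 + B)²)/(46546 - 47653) = (-11469 + (-48 + 36)²)/(46546 - 47653) = (-11469 + (-12)²)/(-1107) = (-11469 + 144)*(-1/1107) = -11325*(-1/1107) = 3775/369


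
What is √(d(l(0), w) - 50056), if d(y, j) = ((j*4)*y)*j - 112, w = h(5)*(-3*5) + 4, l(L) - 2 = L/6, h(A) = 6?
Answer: 30*√10 ≈ 94.868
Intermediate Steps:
l(L) = 2 + L/6
w = -86 (w = 6*(-3*5) + 4 = 6*(-15) + 4 = -90 + 4 = -86)
d(y, j) = -112 + 4*y*j² (d(y, j) = ((4*j)*y)*j - 112 = (4*j*y)*j - 112 = 4*y*j² - 112 = -112 + 4*y*j²)
√(d(l(0), w) - 50056) = √((-112 + 4*(2 + (⅙)*0)*(-86)²) - 50056) = √((-112 + 4*(2 + 0)*7396) - 50056) = √((-112 + 4*2*7396) - 50056) = √((-112 + 59168) - 50056) = √(59056 - 50056) = √9000 = 30*√10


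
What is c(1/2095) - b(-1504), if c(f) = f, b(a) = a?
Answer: 3150881/2095 ≈ 1504.0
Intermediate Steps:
c(1/2095) - b(-1504) = 1/2095 - 1*(-1504) = 1/2095 + 1504 = 3150881/2095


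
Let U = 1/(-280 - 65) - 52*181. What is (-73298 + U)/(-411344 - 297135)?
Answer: 28534951/244425255 ≈ 0.11674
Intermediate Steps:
U = -3247141/345 (U = 1/(-345) - 9412 = -1/345 - 9412 = -3247141/345 ≈ -9412.0)
(-73298 + U)/(-411344 - 297135) = (-73298 - 3247141/345)/(-411344 - 297135) = -28534951/345/(-708479) = -28534951/345*(-1/708479) = 28534951/244425255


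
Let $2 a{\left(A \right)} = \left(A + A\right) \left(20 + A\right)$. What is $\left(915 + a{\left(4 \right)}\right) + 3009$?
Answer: $4020$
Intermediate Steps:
$a{\left(A \right)} = A \left(20 + A\right)$ ($a{\left(A \right)} = \frac{\left(A + A\right) \left(20 + A\right)}{2} = \frac{2 A \left(20 + A\right)}{2} = A \left(20 + A\right)$)
$\left(915 + a{\left(4 \right)}\right) + 3009 = \left(915 + 4 \left(20 + 4\right)\right) + 3009 = \left(915 + 4 \cdot 24\right) + 3009 = \left(915 + 96\right) + 3009 = 1011 + 3009 = 4020$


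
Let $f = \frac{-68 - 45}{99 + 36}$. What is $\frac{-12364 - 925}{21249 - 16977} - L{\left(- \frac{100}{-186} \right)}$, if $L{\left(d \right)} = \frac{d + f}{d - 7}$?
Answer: $- \frac{121584607}{38512080} \approx -3.1571$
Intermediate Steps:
$f = - \frac{113}{135} \approx -0.83704$
$L{\left(d \right)} = \frac{- \frac{113}{135} + d}{-7 + d}$ ($L{\left(d \right)} = \frac{d - \frac{113}{135}}{d - 7} = \frac{- \frac{113}{135} + d}{-7 + d}$)
$\frac{-12364 - 925}{21249 - 16977} - L{\left(- \frac{100}{-186} \right)} = \frac{-12364 - 925}{21249 - 16977} - \frac{- \frac{113}{135} - \frac{100}{-186}}{-7 - \frac{100}{-186}} = - \frac{13289}{4272} - \frac{- \frac{113}{135} - - \frac{50}{93}}{-7 - - \frac{50}{93}} = \left(-13289\right) \frac{1}{4272} - \frac{- \frac{113}{135} + \frac{50}{93}}{-7 + \frac{50}{93}} = - \frac{13289}{4272} - \frac{1}{- \frac{601}{93}} \left(- \frac{1253}{4185}\right) = - \frac{13289}{4272} - \left(- \frac{93}{601}\right) \left(- \frac{1253}{4185}\right) = - \frac{13289}{4272} - \frac{1253}{27045} = - \frac{121584607}{38512080}$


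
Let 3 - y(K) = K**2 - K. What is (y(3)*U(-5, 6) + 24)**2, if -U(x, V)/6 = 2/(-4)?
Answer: 225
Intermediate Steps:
U(x, V) = 3 (U(x, V) = -12/(-4) = -12*(-1)/4 = -6*(-1/2) = 3)
y(K) = 3 + K - K**2 (y(K) = 3 - (K**2 - K) = 3 + (K - K**2) = 3 + K - K**2)
(y(3)*U(-5, 6) + 24)**2 = ((3 + 3 - 1*3**2)*3 + 24)**2 = ((3 + 3 - 1*9)*3 + 24)**2 = ((3 + 3 - 9)*3 + 24)**2 = (-3*3 + 24)**2 = (-9 + 24)**2 = 15**2 = 225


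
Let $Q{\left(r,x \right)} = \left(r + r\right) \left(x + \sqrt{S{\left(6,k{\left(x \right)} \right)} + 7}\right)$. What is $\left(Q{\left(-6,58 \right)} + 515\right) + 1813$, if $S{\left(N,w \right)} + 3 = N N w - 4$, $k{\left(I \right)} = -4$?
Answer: $1632 - 144 i \approx 1632.0 - 144.0 i$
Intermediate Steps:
$S{\left(N,w \right)} = -7 + w N^{2}$ ($S{\left(N,w \right)} = -3 + \left(N N w - 4\right) = -3 + \left(w N^{2} - 4\right) = -3 + \left(-4 + w N^{2}\right) = -7 + w N^{2}$)
$Q{\left(r,x \right)} = 2 r \left(x + 12 i\right)$ ($Q{\left(r,x \right)} = \left(r + r\right) \left(x + \sqrt{\left(-7 - 4 \cdot 6^{2}\right) + 7}\right) = 2 r \left(x + \sqrt{\left(-7 - 144\right) + 7}\right) = 2 r \left(x + \sqrt{-151 + 7}\right) = 2 r \left(x + \sqrt{-144}\right) = 2 r \left(x + 12 i\right)$)
$\left(Q{\left(-6,58 \right)} + 515\right) + 1813 = \left(2 \left(-6\right) \left(58 + 12 i\right) + 515\right) + 1813 = \left(\left(-696 - 144 i\right) + 515\right) + 1813 = \left(-181 - 144 i\right) + 1813 = 1632 - 144 i$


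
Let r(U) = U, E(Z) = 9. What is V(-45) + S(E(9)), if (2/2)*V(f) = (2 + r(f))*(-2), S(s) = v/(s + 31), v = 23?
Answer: 3463/40 ≈ 86.575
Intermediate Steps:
S(s) = 23/(31 + s) (S(s) = 23/(s + 31) = 23/(31 + s))
V(f) = -4 - 2*f (V(f) = (2 + f)*(-2) = -4 - 2*f)
V(-45) + S(E(9)) = (-4 - 2*(-45)) + 23/(31 + 9) = (-4 + 90) + 23/40 = 86 + 23*(1/40) = 86 + 23/40 = 3463/40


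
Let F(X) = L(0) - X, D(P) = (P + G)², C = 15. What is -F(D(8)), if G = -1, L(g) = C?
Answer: 34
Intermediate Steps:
L(g) = 15
D(P) = (-1 + P)² (D(P) = (P - 1)² = (-1 + P)²)
F(X) = 15 - X
-F(D(8)) = -(15 - (-1 + 8)²) = -(15 - 1*7²) = -(15 - 1*49) = -(15 - 49) = -1*(-34) = 34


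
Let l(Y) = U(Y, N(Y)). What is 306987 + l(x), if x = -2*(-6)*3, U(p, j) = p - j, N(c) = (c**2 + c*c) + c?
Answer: 304395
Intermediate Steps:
N(c) = c + 2*c**2 (N(c) = (c**2 + c**2) + c = 2*c**2 + c = c + 2*c**2)
x = 36 (x = 12*3 = 36)
l(Y) = Y - Y*(1 + 2*Y)
306987 + l(x) = 306987 - 2*36**2 = 306987 - 2*1296 = 306987 - 2592 = 304395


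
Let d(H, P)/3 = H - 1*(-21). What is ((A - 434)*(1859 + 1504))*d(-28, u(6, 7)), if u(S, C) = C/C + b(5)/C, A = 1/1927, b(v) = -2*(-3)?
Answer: 59063215491/1927 ≈ 3.0650e+7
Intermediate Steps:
b(v) = 6
A = 1/1927 ≈ 0.00051894
u(S, C) = 1 + 6/C (u(S, C) = C/C + 6/C = 1 + 6/C)
d(H, P) = 63 + 3*H (d(H, P) = 3*(H - 1*(-21)) = 3*(H + 21) = 3*(21 + H) = 63 + 3*H)
((A - 434)*(1859 + 1504))*d(-28, u(6, 7)) = ((1/1927 - 434)*(1859 + 1504))*(63 + 3*(-28)) = (-836317/1927*3363)*(63 - 84) = -2812534071/1927*(-21) = 59063215491/1927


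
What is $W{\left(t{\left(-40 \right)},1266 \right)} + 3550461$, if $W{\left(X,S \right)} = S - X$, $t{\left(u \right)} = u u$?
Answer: $3550127$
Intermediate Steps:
$t{\left(u \right)} = u^{2}$
$W{\left(t{\left(-40 \right)},1266 \right)} + 3550461 = \left(1266 - \left(-40\right)^{2}\right) + 3550461 = \left(1266 - 1600\right) + 3550461 = -334 + 3550461 = 3550127$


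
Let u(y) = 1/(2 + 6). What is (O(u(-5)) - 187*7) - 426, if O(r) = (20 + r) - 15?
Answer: -13839/8 ≈ -1729.9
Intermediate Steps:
u(y) = 1/8
O(r) = 5 + r
(O(u(-5)) - 187*7) - 426 = ((5 + 1/8) - 187*7) - 426 = (41/8 - 1309) - 426 = -10431/8 - 426 = -13839/8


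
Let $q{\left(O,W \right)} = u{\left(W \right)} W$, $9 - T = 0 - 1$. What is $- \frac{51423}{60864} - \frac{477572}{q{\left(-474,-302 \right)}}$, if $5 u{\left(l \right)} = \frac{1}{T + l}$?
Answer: $- \frac{7072958525571}{3063488} \approx -2.3088 \cdot 10^{6}$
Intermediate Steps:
$T = 10$ ($T = 9 - \left(0 - 1\right) = 9 - -1 = 9 + 1 = 10$)
$u{\left(l \right)} = \frac{1}{5 \left(10 + l\right)}$
$q{\left(O,W \right)} = \frac{W}{5 \left(10 + W\right)}$ ($q{\left(O,W \right)} = \frac{1}{5 \left(10 + W\right)} W = \frac{W}{5 \left(10 + W\right)}$)
$- \frac{51423}{60864} - \frac{477572}{q{\left(-474,-302 \right)}} = - \frac{51423}{60864} - \frac{477572}{\frac{1}{5} \left(-302\right) \frac{1}{10 - 302}} = \left(-51423\right) \frac{1}{60864} - \frac{477572}{\frac{1}{5} \left(-302\right) \frac{1}{-292}} = - \frac{17141}{20288} - \frac{477572}{\frac{1}{5} \left(-302\right) \left(- \frac{1}{292}\right)} = - \frac{17141}{20288} - \frac{477572}{\frac{151}{730}} = - \frac{17141}{20288} - \frac{348627560}{151} = - \frac{7072958525571}{3063488}$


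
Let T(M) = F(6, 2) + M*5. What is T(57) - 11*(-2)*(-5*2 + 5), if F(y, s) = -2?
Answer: 173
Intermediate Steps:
T(M) = -2 + 5*M (T(M) = -2 + M*5 = -2 + 5*M)
T(57) - 11*(-2)*(-5*2 + 5) = (-2 + 5*57) - 11*(-2)*(-5*2 + 5) = (-2 + 285) - (-22)*(-10 + 5) = 283 - (-22)*(-5) = 283 - 1*110 = 283 - 110 = 173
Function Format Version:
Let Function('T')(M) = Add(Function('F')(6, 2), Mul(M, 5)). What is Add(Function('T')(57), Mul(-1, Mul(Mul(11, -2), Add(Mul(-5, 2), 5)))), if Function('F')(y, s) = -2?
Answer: 173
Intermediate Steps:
Function('T')(M) = Add(-2, Mul(5, M)) (Function('T')(M) = Add(-2, Mul(M, 5)) = Add(-2, Mul(5, M)))
Add(Function('T')(57), Mul(-1, Mul(Mul(11, -2), Add(Mul(-5, 2), 5)))) = Add(Add(-2, Mul(5, 57)), Mul(-1, Mul(Mul(11, -2), Add(Mul(-5, 2), 5)))) = Add(Add(-2, 285), Mul(-1, Mul(-22, Add(-10, 5)))) = Add(283, Mul(-1, Mul(-22, -5))) = Add(283, Mul(-1, 110)) = Add(283, -110) = 173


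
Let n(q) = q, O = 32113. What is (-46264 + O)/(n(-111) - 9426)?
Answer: 4717/3179 ≈ 1.4838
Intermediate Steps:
(-46264 + O)/(n(-111) - 9426) = (-46264 + 32113)/(-111 - 9426) = -14151/(-9537) = -14151*(-1/9537) = 4717/3179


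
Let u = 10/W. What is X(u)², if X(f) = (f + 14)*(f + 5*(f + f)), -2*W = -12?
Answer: 6682225/81 ≈ 82497.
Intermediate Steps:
W = 6 (W = -½*(-12) = 6)
u = 5/3 (u = 10/6 = 10*(⅙) = 5/3 ≈ 1.6667)
X(f) = 11*f*(14 + f) (X(f) = (14 + f)*(f + 5*(2*f)) = (14 + f)*(f + 10*f) = (14 + f)*(11*f) = 11*f*(14 + f))
X(u)² = (11*(5/3)*(14 + 5/3))² = (11*(5/3)*(47/3))² = (2585/9)² = 6682225/81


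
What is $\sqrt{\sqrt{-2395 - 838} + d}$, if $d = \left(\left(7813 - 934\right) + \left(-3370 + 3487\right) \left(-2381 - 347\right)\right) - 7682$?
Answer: $\sqrt{-319979 + i \sqrt{3233}} \approx 0.05 + 565.67 i$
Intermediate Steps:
$d = -319979$ ($d = \left(6879 + 117 \left(-2728\right)\right) - 7682 = \left(6879 - 319176\right) - 7682 = -312297 - 7682 = -319979$)
$\sqrt{\sqrt{-2395 - 838} + d} = \sqrt{\sqrt{-2395 - 838} - 319979} = \sqrt{\sqrt{-3233} - 319979} = \sqrt{i \sqrt{3233} - 319979} = \sqrt{-319979 + i \sqrt{3233}}$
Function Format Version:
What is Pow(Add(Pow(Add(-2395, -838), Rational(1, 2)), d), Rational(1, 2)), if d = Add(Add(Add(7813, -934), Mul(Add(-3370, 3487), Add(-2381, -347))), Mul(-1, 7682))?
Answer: Pow(Add(-319979, Mul(I, Pow(3233, Rational(1, 2)))), Rational(1, 2)) ≈ Add(0.050, Mul(565.67, I))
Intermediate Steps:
d = -319979 (d = Add(Add(6879, Mul(117, -2728)), -7682) = Add(Add(6879, -319176), -7682) = Add(-312297, -7682) = -319979)
Pow(Add(Pow(Add(-2395, -838), Rational(1, 2)), d), Rational(1, 2)) = Pow(Add(Pow(Add(-2395, -838), Rational(1, 2)), -319979), Rational(1, 2)) = Pow(Add(Pow(-3233, Rational(1, 2)), -319979), Rational(1, 2)) = Pow(Add(Mul(I, Pow(3233, Rational(1, 2))), -319979), Rational(1, 2)) = Pow(Add(-319979, Mul(I, Pow(3233, Rational(1, 2)))), Rational(1, 2))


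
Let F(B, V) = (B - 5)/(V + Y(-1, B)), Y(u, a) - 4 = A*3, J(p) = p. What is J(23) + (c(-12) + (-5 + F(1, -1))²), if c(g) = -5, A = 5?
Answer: 3667/81 ≈ 45.272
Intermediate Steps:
Y(u, a) = 19 (Y(u, a) = 4 + 5*3 = 4 + 15 = 19)
F(B, V) = (-5 + B)/(19 + V) (F(B, V) = (B - 5)/(V + 19) = (-5 + B)/(19 + V))
J(23) + (c(-12) + (-5 + F(1, -1))²) = 23 + (-5 + (-5 + (-5 + 1)/(19 - 1))²) = 23 + (-5 + (-5 - 4/18)²) = 23 + (-5 + (-5 + (1/18)*(-4))²) = 23 + (-5 + (-5 - 2/9)²) = 23 + (-5 + (-47/9)²) = 23 + (-5 + 2209/81) = 23 + 1804/81 = 3667/81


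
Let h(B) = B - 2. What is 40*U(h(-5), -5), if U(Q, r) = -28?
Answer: -1120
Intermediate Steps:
h(B) = -2 + B
40*U(h(-5), -5) = 40*(-28) = -1120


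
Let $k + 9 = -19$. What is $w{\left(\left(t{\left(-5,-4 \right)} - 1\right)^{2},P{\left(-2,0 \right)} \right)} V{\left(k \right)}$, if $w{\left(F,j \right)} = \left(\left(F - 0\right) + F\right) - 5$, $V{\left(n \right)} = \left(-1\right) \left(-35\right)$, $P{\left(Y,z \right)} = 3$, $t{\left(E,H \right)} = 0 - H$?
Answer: $455$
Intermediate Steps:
$t{\left(E,H \right)} = - H$
$k = -28$ ($k = -9 - 19 = -28$)
$V{\left(n \right)} = 35$
$w{\left(F,j \right)} = -5 + 2 F$ ($w{\left(F,j \right)} = \left(\left(F + 0\right) + F\right) - 5 = \left(F + F\right) - 5 = 2 F - 5 = -5 + 2 F$)
$w{\left(\left(t{\left(-5,-4 \right)} - 1\right)^{2},P{\left(-2,0 \right)} \right)} V{\left(k \right)} = \left(-5 + 2 \left(\left(-1\right) \left(-4\right) - 1\right)^{2}\right) 35 = \left(-5 + 2 \left(4 - 1\right)^{2}\right) 35 = \left(-5 + 2 \cdot 3^{2}\right) 35 = \left(-5 + 2 \cdot 9\right) 35 = \left(-5 + 18\right) 35 = 13 \cdot 35 = 455$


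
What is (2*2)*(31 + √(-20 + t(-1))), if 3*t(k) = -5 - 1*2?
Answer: 124 + 4*I*√201/3 ≈ 124.0 + 18.903*I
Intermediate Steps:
t(k) = -7/3 (t(k) = (-5 - 1*2)/3 = (-5 - 2)/3 = (⅓)*(-7) = -7/3)
(2*2)*(31 + √(-20 + t(-1))) = (2*2)*(31 + √(-20 - 7/3)) = 4*(31 + √(-67/3)) = 4*(31 + I*√201/3) = 124 + 4*I*√201/3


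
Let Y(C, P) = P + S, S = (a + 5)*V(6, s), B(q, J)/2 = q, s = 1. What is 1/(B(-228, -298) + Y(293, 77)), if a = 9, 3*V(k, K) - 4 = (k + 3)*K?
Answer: -3/955 ≈ -0.0031414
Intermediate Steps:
B(q, J) = 2*q
V(k, K) = 4/3 + K*(3 + k)/3 (V(k, K) = 4/3 + ((k + 3)*K)/3 = 4/3 + ((3 + k)*K)/3 = 4/3 + (K*(3 + k))/3 = 4/3 + K*(3 + k)/3)
S = 182/3 (S = (9 + 5)*(4/3 + 1 + (⅓)*1*6) = 14*(4/3 + 1 + 2) = 14*(13/3) = 182/3 ≈ 60.667)
Y(C, P) = 182/3 + P (Y(C, P) = P + 182/3 = 182/3 + P)
1/(B(-228, -298) + Y(293, 77)) = 1/(2*(-228) + (182/3 + 77)) = 1/(-456 + 413/3) = 1/(-955/3) = -3/955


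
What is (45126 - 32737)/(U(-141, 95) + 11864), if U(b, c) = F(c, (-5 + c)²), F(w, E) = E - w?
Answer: 12389/19869 ≈ 0.62353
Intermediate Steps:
U(b, c) = (-5 + c)² - c
(45126 - 32737)/(U(-141, 95) + 11864) = (45126 - 32737)/(((-5 + 95)² - 1*95) + 11864) = 12389/((90² - 95) + 11864) = 12389/((8100 - 95) + 11864) = 12389/(8005 + 11864) = 12389/19869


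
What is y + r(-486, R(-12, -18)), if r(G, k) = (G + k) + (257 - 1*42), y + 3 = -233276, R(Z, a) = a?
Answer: -233568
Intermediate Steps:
y = -233279 (y = -3 - 233276 = -233279)
r(G, k) = 215 + G + k (r(G, k) = (G + k) + (257 - 42) = (G + k) + 215 = 215 + G + k)
y + r(-486, R(-12, -18)) = -233279 + (215 - 486 - 18) = -233279 - 289 = -233568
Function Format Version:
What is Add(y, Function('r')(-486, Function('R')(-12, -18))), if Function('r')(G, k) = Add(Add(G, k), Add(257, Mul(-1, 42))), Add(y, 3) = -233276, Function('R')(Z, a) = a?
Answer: -233568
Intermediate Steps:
y = -233279 (y = Add(-3, -233276) = -233279)
Function('r')(G, k) = Add(215, G, k) (Function('r')(G, k) = Add(Add(G, k), Add(257, -42)) = Add(Add(G, k), 215) = Add(215, G, k))
Add(y, Function('r')(-486, Function('R')(-12, -18))) = Add(-233279, Add(215, -486, -18)) = Add(-233279, -289) = -233568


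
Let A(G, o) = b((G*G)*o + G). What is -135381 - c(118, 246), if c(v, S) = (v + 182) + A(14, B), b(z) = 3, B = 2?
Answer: -135684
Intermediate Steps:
A(G, o) = 3
c(v, S) = 185 + v (c(v, S) = (v + 182) + 3 = (182 + v) + 3 = 185 + v)
-135381 - c(118, 246) = -135381 - (185 + 118) = -135381 - 1*303 = -135381 - 303 = -135684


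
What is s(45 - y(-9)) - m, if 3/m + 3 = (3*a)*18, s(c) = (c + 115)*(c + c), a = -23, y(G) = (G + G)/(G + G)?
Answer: 5806681/415 ≈ 13992.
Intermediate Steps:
y(G) = 1 (y(G) = (2*G)/((2*G)) = (2*G)*(1/(2*G)) = 1)
s(c) = 2*c*(115 + c) (s(c) = (115 + c)*(2*c) = 2*c*(115 + c))
m = -1/415 (m = 3/(-3 + (3*(-23))*18) = 3/(-3 - 69*18) = 3/(-3 - 1242) = 3/(-1245) = 3*(-1/1245) = -1/415 ≈ -0.0024096)
s(45 - y(-9)) - m = 2*(45 - 1*1)*(115 + (45 - 1*1)) - 1*(-1/415) = 2*(45 - 1)*(115 + (45 - 1)) + 1/415 = 2*44*(115 + 44) + 1/415 = 2*44*159 + 1/415 = 13992 + 1/415 = 5806681/415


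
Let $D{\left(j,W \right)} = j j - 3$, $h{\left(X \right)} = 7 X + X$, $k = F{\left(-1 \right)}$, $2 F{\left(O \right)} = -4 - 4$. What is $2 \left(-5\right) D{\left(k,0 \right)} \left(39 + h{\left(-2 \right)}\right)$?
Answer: $-2990$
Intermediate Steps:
$F{\left(O \right)} = -4$ ($F{\left(O \right)} = \frac{-4 - 4}{2} = \frac{1}{2} \left(-8\right) = -4$)
$k = -4$
$h{\left(X \right)} = 8 X$
$D{\left(j,W \right)} = -3 + j^{2}$ ($D{\left(j,W \right)} = j^{2} - 3 = -3 + j^{2}$)
$2 \left(-5\right) D{\left(k,0 \right)} \left(39 + h{\left(-2 \right)}\right) = 2 \left(-5\right) \left(-3 + \left(-4\right)^{2}\right) \left(39 + 8 \left(-2\right)\right) = - 10 \left(-3 + 16\right) \left(39 - 16\right) = \left(-10\right) 13 \cdot 23 = \left(-130\right) 23 = -2990$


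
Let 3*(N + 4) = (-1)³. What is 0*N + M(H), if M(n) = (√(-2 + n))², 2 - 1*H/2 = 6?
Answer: -10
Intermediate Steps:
H = -8 (H = 4 - 2*6 = 4 - 12 = -8)
N = -13/3 (N = -4 + (⅓)*(-1)³ = -4 + (⅓)*(-1) = -4 - ⅓ = -13/3 ≈ -4.3333)
M(n) = -2 + n
0*N + M(H) = 0*(-13/3) + (-2 - 8) = 0 - 10 = -10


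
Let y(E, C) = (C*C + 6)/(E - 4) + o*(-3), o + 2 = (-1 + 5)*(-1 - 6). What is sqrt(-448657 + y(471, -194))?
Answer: I*sqrt(97809949649)/467 ≈ 669.69*I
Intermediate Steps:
o = -30 (o = -2 + (-1 + 5)*(-1 - 6) = -2 + 4*(-7) = -2 - 28 = -30)
y(E, C) = 90 + (6 + C**2)/(-4 + E) (y(E, C) = (C*C + 6)/(E - 4) - 30*(-3) = (C**2 + 6)/(-4 + E) + 90 = (6 + C**2)/(-4 + E) + 90 = 90 + (6 + C**2)/(-4 + E))
sqrt(-448657 + y(471, -194)) = sqrt(-448657 + (-354 + (-194)**2 + 90*471)/(-4 + 471)) = sqrt(-448657 + (-354 + 37636 + 42390)/467) = sqrt(-448657 + (1/467)*79672) = sqrt(-448657 + 79672/467) = sqrt(-209443147/467) = I*sqrt(97809949649)/467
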